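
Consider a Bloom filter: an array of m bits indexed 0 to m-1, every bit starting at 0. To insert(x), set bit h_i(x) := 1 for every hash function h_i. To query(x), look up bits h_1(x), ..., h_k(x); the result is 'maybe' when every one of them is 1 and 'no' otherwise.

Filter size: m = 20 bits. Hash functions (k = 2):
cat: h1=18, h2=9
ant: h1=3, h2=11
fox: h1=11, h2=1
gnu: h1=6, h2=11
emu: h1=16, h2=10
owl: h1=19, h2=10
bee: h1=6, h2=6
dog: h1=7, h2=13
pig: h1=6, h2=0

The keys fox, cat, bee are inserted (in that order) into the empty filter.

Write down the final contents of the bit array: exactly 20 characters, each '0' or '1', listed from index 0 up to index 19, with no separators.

Start: bits=00000000000000000000
After insert 'fox': sets bits 1 11 -> bits=01000000000100000000
After insert 'cat': sets bits 9 18 -> bits=01000000010100000010
After insert 'bee': sets bits 6 -> bits=01000010010100000010

Answer: 01000010010100000010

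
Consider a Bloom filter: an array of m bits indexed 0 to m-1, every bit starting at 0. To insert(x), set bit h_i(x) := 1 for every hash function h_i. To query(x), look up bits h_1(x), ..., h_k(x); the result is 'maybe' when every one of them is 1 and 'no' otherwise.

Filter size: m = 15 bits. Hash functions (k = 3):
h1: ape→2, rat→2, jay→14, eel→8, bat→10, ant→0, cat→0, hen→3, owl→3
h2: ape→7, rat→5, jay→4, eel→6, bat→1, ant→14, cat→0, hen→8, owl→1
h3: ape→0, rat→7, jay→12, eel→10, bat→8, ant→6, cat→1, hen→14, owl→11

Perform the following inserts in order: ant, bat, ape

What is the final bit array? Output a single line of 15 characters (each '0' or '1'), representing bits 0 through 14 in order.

Start: bits=000000000000000
After insert 'ant': sets bits 0 6 14 -> bits=100000100000001
After insert 'bat': sets bits 1 8 10 -> bits=110000101010001
After insert 'ape': sets bits 0 2 7 -> bits=111000111010001

Answer: 111000111010001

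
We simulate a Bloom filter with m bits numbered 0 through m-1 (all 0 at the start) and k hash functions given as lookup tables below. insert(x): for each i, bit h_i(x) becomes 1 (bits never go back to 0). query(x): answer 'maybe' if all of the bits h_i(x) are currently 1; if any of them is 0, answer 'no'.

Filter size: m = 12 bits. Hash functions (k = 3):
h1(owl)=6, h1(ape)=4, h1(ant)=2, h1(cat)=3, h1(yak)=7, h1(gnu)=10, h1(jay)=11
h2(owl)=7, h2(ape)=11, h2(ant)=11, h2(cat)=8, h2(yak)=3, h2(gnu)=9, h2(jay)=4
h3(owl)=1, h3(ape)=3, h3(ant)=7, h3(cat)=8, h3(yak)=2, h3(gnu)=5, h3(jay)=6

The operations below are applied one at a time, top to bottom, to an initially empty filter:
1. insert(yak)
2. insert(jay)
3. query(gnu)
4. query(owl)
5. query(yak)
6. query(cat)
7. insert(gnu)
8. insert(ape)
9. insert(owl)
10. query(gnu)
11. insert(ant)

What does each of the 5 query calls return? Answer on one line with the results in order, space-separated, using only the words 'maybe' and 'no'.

Answer: no no maybe no maybe

Derivation:
Start: bits=000000000000
Op 1: insert yak -> sets bits 2 3 7 -> bits=001100010000
Op 2: insert jay -> sets bits 4 6 11 -> bits=001110110001
Op 3: query gnu -> checks bit5=0, bit9=0, bit10=0 (has a 0) -> no
Op 4: query owl -> checks bit1=0, bit6=1, bit7=1 (has a 0) -> no
Op 5: query yak -> checks bit2=1, bit3=1, bit7=1 (all 1) -> maybe
Op 6: query cat -> checks bit3=1, bit8=0 (has a 0) -> no
Op 7: insert gnu -> sets bits 5 9 10 -> bits=001111110111
Op 8: insert ape -> sets bits 3 4 11 -> bits=001111110111
Op 9: insert owl -> sets bits 1 6 7 -> bits=011111110111
Op 10: query gnu -> checks bit5=1, bit9=1, bit10=1 (all 1) -> maybe
Op 11: insert ant -> sets bits 2 7 11 -> bits=011111110111
Query results in order: no no maybe no maybe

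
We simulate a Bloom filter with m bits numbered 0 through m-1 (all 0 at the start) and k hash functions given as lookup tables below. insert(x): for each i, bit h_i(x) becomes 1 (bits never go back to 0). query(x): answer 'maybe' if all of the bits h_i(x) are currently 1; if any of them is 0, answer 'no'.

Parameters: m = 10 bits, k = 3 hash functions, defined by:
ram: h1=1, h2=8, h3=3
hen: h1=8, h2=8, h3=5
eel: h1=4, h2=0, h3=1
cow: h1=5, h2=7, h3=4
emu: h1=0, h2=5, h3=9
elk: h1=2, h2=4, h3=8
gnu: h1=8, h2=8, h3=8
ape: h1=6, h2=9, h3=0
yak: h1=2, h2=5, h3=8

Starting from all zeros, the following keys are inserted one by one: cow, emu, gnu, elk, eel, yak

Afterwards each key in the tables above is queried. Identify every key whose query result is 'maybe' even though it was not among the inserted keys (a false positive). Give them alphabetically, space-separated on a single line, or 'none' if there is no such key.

Start: bits=0000000000
After insert 'cow': sets bits 4 5 7 -> bits=0000110100
After insert 'emu': sets bits 0 5 9 -> bits=1000110101
After insert 'gnu': sets bits 8 -> bits=1000110111
After insert 'elk': sets bits 2 4 8 -> bits=1010110111
After insert 'eel': sets bits 0 1 4 -> bits=1110110111
After insert 'yak': sets bits 2 5 8 -> bits=1110110111
Not inserted: ape hen ram — query each against bits=1110110111:
query ape: checks bit0=1, bit6=0, bit9=1 (has a 0) -> no => not a false positive
query hen: checks bit5=1, bit8=1 (all 1) -> maybe => FALSE POSITIVE
query ram: checks bit1=1, bit3=0, bit8=1 (has a 0) -> no => not a false positive
False positives (alphabetical): hen

Answer: hen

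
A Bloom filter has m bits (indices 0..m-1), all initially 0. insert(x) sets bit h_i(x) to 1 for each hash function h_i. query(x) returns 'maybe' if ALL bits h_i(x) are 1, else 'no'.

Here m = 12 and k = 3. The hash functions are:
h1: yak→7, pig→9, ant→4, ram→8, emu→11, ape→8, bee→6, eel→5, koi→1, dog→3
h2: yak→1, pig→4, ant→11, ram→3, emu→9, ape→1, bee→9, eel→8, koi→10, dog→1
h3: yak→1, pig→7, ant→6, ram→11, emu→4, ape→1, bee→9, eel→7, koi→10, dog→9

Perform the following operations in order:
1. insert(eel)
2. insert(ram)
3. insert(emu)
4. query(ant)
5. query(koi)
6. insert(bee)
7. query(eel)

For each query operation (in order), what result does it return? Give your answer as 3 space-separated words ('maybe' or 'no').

Start: bits=000000000000
Op 1: insert eel -> sets bits 5 7 8 -> bits=000001011000
Op 2: insert ram -> sets bits 3 8 11 -> bits=000101011001
Op 3: insert emu -> sets bits 4 9 11 -> bits=000111011101
Op 4: query ant -> checks bit4=1, bit6=0, bit11=1 (has a 0) -> no
Op 5: query koi -> checks bit1=0, bit10=0 (has a 0) -> no
Op 6: insert bee -> sets bits 6 9 -> bits=000111111101
Op 7: query eel -> checks bit5=1, bit7=1, bit8=1 (all 1) -> maybe
Query results in order: no no maybe

Answer: no no maybe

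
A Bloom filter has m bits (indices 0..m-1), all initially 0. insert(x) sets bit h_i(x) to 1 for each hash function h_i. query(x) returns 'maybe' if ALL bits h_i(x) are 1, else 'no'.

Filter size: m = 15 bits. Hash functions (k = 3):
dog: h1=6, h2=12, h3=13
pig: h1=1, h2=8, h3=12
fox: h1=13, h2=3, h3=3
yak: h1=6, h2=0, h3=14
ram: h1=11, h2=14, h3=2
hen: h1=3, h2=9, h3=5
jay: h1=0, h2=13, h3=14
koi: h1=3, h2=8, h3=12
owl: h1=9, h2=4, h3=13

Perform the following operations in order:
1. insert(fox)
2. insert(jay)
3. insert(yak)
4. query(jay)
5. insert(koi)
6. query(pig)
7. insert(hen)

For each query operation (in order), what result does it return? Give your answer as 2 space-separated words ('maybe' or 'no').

Answer: maybe no

Derivation:
Start: bits=000000000000000
Op 1: insert fox -> sets bits 3 13 -> bits=000100000000010
Op 2: insert jay -> sets bits 0 13 14 -> bits=100100000000011
Op 3: insert yak -> sets bits 0 6 14 -> bits=100100100000011
Op 4: query jay -> checks bit0=1, bit13=1, bit14=1 (all 1) -> maybe
Op 5: insert koi -> sets bits 3 8 12 -> bits=100100101000111
Op 6: query pig -> checks bit1=0, bit8=1, bit12=1 (has a 0) -> no
Op 7: insert hen -> sets bits 3 5 9 -> bits=100101101100111
Query results in order: maybe no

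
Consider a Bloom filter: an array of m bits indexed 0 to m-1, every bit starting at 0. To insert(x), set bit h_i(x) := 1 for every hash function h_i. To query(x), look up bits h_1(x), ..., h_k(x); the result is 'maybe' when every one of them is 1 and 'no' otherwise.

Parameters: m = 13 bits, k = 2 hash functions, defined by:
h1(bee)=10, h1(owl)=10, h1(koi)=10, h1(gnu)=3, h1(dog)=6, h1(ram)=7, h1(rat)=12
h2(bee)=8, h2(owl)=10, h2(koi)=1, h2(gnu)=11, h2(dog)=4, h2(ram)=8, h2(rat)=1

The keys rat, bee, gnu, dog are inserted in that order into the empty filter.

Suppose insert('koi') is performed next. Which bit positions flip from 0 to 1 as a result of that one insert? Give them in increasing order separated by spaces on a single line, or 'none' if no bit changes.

Answer: none

Derivation:
Start: bits=0000000000000
After insert 'rat': sets bits 1 12 -> bits=0100000000001
After insert 'bee': sets bits 8 10 -> bits=0100000010101
After insert 'gnu': sets bits 3 11 -> bits=0101000010111
After insert 'dog': sets bits 4 6 -> bits=0101101010111
insert 'koi' would touch bits 1 10; currently bit1=1, bit10=1
Bits that are 0 among those (would change 0->1): none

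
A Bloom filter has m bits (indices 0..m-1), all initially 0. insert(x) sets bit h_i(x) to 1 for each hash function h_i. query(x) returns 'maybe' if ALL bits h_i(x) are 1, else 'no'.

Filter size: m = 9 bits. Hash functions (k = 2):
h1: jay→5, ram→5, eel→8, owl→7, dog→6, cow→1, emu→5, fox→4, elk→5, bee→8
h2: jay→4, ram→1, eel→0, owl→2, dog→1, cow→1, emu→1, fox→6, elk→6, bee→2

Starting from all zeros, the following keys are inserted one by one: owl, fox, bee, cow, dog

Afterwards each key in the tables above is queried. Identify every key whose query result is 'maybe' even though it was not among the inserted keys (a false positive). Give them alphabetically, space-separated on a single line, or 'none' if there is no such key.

Answer: none

Derivation:
Start: bits=000000000
After insert 'owl': sets bits 2 7 -> bits=001000010
After insert 'fox': sets bits 4 6 -> bits=001010110
After insert 'bee': sets bits 2 8 -> bits=001010111
After insert 'cow': sets bits 1 -> bits=011010111
After insert 'dog': sets bits 1 6 -> bits=011010111
Not inserted: eel elk emu jay ram — query each against bits=011010111:
query eel: checks bit0=0, bit8=1 (has a 0) -> no => not a false positive
query elk: checks bit5=0, bit6=1 (has a 0) -> no => not a false positive
query emu: checks bit1=1, bit5=0 (has a 0) -> no => not a false positive
query jay: checks bit4=1, bit5=0 (has a 0) -> no => not a false positive
query ram: checks bit1=1, bit5=0 (has a 0) -> no => not a false positive
False positives (alphabetical): none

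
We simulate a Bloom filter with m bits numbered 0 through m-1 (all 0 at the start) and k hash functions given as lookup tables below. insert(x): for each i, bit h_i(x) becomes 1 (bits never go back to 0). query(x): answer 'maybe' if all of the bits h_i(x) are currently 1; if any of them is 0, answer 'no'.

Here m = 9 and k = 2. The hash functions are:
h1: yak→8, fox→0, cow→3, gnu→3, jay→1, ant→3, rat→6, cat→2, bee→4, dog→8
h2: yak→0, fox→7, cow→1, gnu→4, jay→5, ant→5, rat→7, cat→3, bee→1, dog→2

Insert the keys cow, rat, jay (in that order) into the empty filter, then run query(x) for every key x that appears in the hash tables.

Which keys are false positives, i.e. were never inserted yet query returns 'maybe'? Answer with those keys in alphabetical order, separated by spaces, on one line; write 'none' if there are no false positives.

Start: bits=000000000
After insert 'cow': sets bits 1 3 -> bits=010100000
After insert 'rat': sets bits 6 7 -> bits=010100110
After insert 'jay': sets bits 1 5 -> bits=010101110
Not inserted: ant bee cat dog fox gnu yak — query each against bits=010101110:
query ant: checks bit3=1, bit5=1 (all 1) -> maybe => FALSE POSITIVE
query bee: checks bit1=1, bit4=0 (has a 0) -> no => not a false positive
query cat: checks bit2=0, bit3=1 (has a 0) -> no => not a false positive
query dog: checks bit2=0, bit8=0 (has a 0) -> no => not a false positive
query fox: checks bit0=0, bit7=1 (has a 0) -> no => not a false positive
query gnu: checks bit3=1, bit4=0 (has a 0) -> no => not a false positive
query yak: checks bit0=0, bit8=0 (has a 0) -> no => not a false positive
False positives (alphabetical): ant

Answer: ant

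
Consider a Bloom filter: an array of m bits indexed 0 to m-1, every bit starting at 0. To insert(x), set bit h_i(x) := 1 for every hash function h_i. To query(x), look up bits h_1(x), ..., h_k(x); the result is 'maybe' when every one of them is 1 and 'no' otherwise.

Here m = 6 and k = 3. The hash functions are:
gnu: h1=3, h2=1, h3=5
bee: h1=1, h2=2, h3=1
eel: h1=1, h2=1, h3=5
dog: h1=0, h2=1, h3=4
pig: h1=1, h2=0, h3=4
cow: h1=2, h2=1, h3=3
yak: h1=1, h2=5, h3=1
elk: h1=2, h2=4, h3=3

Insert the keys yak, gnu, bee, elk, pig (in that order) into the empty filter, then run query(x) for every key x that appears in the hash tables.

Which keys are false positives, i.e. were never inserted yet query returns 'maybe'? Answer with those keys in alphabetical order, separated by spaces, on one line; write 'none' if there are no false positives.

Answer: cow dog eel

Derivation:
Start: bits=000000
After insert 'yak': sets bits 1 5 -> bits=010001
After insert 'gnu': sets bits 1 3 5 -> bits=010101
After insert 'bee': sets bits 1 2 -> bits=011101
After insert 'elk': sets bits 2 3 4 -> bits=011111
After insert 'pig': sets bits 0 1 4 -> bits=111111
Not inserted: cow dog eel — query each against bits=111111:
query cow: checks bit1=1, bit2=1, bit3=1 (all 1) -> maybe => FALSE POSITIVE
query dog: checks bit0=1, bit1=1, bit4=1 (all 1) -> maybe => FALSE POSITIVE
query eel: checks bit1=1, bit5=1 (all 1) -> maybe => FALSE POSITIVE
False positives (alphabetical): cow dog eel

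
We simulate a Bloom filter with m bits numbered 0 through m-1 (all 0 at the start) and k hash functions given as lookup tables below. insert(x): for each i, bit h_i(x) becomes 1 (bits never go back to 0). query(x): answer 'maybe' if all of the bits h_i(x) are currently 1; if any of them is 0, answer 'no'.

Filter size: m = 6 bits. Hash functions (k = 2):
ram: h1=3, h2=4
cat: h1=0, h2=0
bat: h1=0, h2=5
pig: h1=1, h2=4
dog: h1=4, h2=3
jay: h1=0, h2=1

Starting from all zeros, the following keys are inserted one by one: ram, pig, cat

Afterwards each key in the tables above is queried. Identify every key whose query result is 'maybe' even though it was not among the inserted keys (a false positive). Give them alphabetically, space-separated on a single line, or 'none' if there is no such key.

Start: bits=000000
After insert 'ram': sets bits 3 4 -> bits=000110
After insert 'pig': sets bits 1 4 -> bits=010110
After insert 'cat': sets bits 0 -> bits=110110
Not inserted: bat dog jay — query each against bits=110110:
query bat: checks bit0=1, bit5=0 (has a 0) -> no => not a false positive
query dog: checks bit3=1, bit4=1 (all 1) -> maybe => FALSE POSITIVE
query jay: checks bit0=1, bit1=1 (all 1) -> maybe => FALSE POSITIVE
False positives (alphabetical): dog jay

Answer: dog jay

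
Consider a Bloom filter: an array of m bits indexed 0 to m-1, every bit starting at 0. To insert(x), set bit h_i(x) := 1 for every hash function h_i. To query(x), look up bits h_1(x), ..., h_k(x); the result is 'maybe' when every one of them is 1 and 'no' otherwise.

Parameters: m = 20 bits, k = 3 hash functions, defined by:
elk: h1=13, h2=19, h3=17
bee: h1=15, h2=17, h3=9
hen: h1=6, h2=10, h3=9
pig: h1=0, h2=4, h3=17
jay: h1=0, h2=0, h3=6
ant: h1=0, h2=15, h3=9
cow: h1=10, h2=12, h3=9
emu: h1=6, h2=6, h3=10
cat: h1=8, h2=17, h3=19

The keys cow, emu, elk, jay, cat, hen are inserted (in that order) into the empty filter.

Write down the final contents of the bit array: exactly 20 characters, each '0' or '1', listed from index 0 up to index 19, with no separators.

Answer: 10000010111011000101

Derivation:
Start: bits=00000000000000000000
After insert 'cow': sets bits 9 10 12 -> bits=00000000011010000000
After insert 'emu': sets bits 6 10 -> bits=00000010011010000000
After insert 'elk': sets bits 13 17 19 -> bits=00000010011011000101
After insert 'jay': sets bits 0 6 -> bits=10000010011011000101
After insert 'cat': sets bits 8 17 19 -> bits=10000010111011000101
After insert 'hen': sets bits 6 9 10 -> bits=10000010111011000101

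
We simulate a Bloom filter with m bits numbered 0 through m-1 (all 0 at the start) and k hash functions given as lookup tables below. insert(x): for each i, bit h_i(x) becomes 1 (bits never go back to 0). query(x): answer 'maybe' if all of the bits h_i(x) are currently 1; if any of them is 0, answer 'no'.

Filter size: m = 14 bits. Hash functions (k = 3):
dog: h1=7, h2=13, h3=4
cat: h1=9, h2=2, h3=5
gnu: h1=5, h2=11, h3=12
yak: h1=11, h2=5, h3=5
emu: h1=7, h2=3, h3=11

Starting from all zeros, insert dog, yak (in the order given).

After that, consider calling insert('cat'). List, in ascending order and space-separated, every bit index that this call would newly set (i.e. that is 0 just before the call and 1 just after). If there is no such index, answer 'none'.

Answer: 2 9

Derivation:
Start: bits=00000000000000
After insert 'dog': sets bits 4 7 13 -> bits=00001001000001
After insert 'yak': sets bits 5 11 -> bits=00001101000101
insert 'cat' would touch bits 2 5 9; currently bit2=0, bit5=1, bit9=0
Bits that are 0 among those (would change 0->1): 2 9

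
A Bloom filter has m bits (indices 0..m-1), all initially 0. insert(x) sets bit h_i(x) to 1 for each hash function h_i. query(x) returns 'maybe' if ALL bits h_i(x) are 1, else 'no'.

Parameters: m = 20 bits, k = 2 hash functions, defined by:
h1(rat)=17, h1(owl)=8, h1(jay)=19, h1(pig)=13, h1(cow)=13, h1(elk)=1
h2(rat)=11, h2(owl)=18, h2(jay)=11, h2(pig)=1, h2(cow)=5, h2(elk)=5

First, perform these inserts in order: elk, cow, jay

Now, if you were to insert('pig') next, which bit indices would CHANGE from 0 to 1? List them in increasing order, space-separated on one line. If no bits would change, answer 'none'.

Answer: none

Derivation:
Start: bits=00000000000000000000
After insert 'elk': sets bits 1 5 -> bits=01000100000000000000
After insert 'cow': sets bits 5 13 -> bits=01000100000001000000
After insert 'jay': sets bits 11 19 -> bits=01000100000101000001
insert 'pig' would touch bits 1 13; currently bit1=1, bit13=1
Bits that are 0 among those (would change 0->1): none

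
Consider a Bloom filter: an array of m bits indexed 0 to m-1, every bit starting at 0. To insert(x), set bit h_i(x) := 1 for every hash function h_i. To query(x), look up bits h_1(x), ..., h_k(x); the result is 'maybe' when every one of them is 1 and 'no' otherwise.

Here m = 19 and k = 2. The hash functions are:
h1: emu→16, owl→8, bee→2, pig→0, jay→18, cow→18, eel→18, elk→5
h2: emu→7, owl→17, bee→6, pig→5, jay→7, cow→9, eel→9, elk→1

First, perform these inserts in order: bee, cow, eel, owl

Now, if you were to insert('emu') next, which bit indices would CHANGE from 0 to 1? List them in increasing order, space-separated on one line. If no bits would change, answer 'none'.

Answer: 7 16

Derivation:
Start: bits=0000000000000000000
After insert 'bee': sets bits 2 6 -> bits=0010001000000000000
After insert 'cow': sets bits 9 18 -> bits=0010001001000000001
After insert 'eel': sets bits 9 18 -> bits=0010001001000000001
After insert 'owl': sets bits 8 17 -> bits=0010001011000000011
insert 'emu' would touch bits 7 16; currently bit7=0, bit16=0
Bits that are 0 among those (would change 0->1): 7 16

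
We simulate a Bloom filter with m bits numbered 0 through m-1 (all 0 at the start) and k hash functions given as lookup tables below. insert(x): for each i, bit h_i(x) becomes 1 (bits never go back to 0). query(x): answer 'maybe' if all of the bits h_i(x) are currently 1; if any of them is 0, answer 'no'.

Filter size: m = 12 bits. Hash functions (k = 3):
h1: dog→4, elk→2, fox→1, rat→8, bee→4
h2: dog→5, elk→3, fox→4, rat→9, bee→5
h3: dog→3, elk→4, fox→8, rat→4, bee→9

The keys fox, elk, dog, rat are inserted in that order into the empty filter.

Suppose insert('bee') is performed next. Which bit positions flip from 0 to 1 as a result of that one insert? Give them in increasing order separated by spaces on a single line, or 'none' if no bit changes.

Answer: none

Derivation:
Start: bits=000000000000
After insert 'fox': sets bits 1 4 8 -> bits=010010001000
After insert 'elk': sets bits 2 3 4 -> bits=011110001000
After insert 'dog': sets bits 3 4 5 -> bits=011111001000
After insert 'rat': sets bits 4 8 9 -> bits=011111001100
insert 'bee' would touch bits 4 5 9; currently bit4=1, bit5=1, bit9=1
Bits that are 0 among those (would change 0->1): none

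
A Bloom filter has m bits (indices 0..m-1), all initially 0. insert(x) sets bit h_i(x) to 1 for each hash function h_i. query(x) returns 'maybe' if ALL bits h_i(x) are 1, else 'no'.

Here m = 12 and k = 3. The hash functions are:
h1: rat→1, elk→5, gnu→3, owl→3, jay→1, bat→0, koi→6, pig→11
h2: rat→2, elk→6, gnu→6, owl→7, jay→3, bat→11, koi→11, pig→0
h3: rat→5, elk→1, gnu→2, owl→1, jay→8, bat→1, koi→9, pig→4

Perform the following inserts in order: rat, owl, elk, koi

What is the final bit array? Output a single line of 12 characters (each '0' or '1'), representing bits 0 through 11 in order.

Answer: 011101110101

Derivation:
Start: bits=000000000000
After insert 'rat': sets bits 1 2 5 -> bits=011001000000
After insert 'owl': sets bits 1 3 7 -> bits=011101010000
After insert 'elk': sets bits 1 5 6 -> bits=011101110000
After insert 'koi': sets bits 6 9 11 -> bits=011101110101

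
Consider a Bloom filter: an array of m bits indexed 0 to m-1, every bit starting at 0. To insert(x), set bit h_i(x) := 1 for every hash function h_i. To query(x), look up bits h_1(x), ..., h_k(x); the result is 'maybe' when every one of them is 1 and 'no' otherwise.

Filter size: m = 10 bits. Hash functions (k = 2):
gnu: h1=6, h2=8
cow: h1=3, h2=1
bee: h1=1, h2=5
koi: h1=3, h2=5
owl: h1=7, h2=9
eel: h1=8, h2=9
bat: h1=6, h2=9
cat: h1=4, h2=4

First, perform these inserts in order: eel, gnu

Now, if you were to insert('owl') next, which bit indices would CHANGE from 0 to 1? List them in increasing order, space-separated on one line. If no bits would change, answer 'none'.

Start: bits=0000000000
After insert 'eel': sets bits 8 9 -> bits=0000000011
After insert 'gnu': sets bits 6 8 -> bits=0000001011
insert 'owl' would touch bits 7 9; currently bit7=0, bit9=1
Bits that are 0 among those (would change 0->1): 7

Answer: 7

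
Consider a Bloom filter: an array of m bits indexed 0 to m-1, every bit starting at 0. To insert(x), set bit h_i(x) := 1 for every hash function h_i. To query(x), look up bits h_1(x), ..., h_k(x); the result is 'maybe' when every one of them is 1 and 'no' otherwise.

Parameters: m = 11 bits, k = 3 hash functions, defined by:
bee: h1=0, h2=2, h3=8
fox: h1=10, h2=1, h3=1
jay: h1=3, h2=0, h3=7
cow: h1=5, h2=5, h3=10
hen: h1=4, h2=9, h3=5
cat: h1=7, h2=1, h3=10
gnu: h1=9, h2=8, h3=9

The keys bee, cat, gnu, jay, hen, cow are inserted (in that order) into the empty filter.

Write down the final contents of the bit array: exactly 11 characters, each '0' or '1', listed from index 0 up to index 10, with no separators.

Answer: 11111101111

Derivation:
Start: bits=00000000000
After insert 'bee': sets bits 0 2 8 -> bits=10100000100
After insert 'cat': sets bits 1 7 10 -> bits=11100001101
After insert 'gnu': sets bits 8 9 -> bits=11100001111
After insert 'jay': sets bits 0 3 7 -> bits=11110001111
After insert 'hen': sets bits 4 5 9 -> bits=11111101111
After insert 'cow': sets bits 5 10 -> bits=11111101111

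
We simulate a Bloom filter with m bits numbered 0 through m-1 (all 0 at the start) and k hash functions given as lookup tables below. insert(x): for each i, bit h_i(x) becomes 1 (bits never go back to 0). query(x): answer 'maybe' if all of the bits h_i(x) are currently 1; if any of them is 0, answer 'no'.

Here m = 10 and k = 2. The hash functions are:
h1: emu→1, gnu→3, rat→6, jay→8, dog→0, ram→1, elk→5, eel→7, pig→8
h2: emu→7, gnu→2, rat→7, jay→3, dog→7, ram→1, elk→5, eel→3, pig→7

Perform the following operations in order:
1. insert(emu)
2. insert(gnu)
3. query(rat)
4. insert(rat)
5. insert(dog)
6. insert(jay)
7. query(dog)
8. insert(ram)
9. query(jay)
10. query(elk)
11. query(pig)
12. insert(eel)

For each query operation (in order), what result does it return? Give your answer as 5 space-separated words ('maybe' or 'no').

Start: bits=0000000000
Op 1: insert emu -> sets bits 1 7 -> bits=0100000100
Op 2: insert gnu -> sets bits 2 3 -> bits=0111000100
Op 3: query rat -> checks bit6=0, bit7=1 (has a 0) -> no
Op 4: insert rat -> sets bits 6 7 -> bits=0111001100
Op 5: insert dog -> sets bits 0 7 -> bits=1111001100
Op 6: insert jay -> sets bits 3 8 -> bits=1111001110
Op 7: query dog -> checks bit0=1, bit7=1 (all 1) -> maybe
Op 8: insert ram -> sets bits 1 -> bits=1111001110
Op 9: query jay -> checks bit3=1, bit8=1 (all 1) -> maybe
Op 10: query elk -> checks bit5=0 (has a 0) -> no
Op 11: query pig -> checks bit7=1, bit8=1 (all 1) -> maybe
Op 12: insert eel -> sets bits 3 7 -> bits=1111001110
Query results in order: no maybe maybe no maybe

Answer: no maybe maybe no maybe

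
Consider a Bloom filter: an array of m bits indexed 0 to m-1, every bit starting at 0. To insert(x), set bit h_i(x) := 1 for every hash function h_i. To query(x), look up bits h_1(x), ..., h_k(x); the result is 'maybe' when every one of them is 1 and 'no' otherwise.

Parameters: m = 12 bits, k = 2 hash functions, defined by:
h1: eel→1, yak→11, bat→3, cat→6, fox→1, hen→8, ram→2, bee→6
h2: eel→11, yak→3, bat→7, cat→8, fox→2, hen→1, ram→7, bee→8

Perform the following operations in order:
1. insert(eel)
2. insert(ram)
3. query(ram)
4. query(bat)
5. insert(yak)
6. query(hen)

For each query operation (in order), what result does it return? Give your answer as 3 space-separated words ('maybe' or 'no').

Start: bits=000000000000
Op 1: insert eel -> sets bits 1 11 -> bits=010000000001
Op 2: insert ram -> sets bits 2 7 -> bits=011000010001
Op 3: query ram -> checks bit2=1, bit7=1 (all 1) -> maybe
Op 4: query bat -> checks bit3=0, bit7=1 (has a 0) -> no
Op 5: insert yak -> sets bits 3 11 -> bits=011100010001
Op 6: query hen -> checks bit1=1, bit8=0 (has a 0) -> no
Query results in order: maybe no no

Answer: maybe no no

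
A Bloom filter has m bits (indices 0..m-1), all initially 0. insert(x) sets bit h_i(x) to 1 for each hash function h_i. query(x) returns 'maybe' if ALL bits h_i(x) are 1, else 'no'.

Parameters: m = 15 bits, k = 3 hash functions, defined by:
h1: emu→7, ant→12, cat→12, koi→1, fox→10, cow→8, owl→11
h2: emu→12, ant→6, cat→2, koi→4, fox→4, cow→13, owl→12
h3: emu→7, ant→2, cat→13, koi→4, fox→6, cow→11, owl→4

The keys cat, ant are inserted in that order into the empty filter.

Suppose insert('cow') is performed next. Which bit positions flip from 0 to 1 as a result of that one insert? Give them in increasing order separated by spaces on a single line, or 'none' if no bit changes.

Answer: 8 11

Derivation:
Start: bits=000000000000000
After insert 'cat': sets bits 2 12 13 -> bits=001000000000110
After insert 'ant': sets bits 2 6 12 -> bits=001000100000110
insert 'cow' would touch bits 8 11 13; currently bit8=0, bit11=0, bit13=1
Bits that are 0 among those (would change 0->1): 8 11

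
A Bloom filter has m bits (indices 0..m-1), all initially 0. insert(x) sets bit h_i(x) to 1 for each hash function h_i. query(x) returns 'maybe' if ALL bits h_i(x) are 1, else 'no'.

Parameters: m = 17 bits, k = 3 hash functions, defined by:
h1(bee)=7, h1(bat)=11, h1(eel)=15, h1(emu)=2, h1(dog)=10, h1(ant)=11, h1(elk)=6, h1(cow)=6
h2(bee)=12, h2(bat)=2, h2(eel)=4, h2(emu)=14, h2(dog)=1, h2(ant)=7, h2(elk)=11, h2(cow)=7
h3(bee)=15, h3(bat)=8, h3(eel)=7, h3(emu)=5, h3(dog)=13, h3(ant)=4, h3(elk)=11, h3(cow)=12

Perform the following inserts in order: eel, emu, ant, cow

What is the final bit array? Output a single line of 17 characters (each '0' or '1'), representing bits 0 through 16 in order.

Answer: 00101111000110110

Derivation:
Start: bits=00000000000000000
After insert 'eel': sets bits 4 7 15 -> bits=00001001000000010
After insert 'emu': sets bits 2 5 14 -> bits=00101101000000110
After insert 'ant': sets bits 4 7 11 -> bits=00101101000100110
After insert 'cow': sets bits 6 7 12 -> bits=00101111000110110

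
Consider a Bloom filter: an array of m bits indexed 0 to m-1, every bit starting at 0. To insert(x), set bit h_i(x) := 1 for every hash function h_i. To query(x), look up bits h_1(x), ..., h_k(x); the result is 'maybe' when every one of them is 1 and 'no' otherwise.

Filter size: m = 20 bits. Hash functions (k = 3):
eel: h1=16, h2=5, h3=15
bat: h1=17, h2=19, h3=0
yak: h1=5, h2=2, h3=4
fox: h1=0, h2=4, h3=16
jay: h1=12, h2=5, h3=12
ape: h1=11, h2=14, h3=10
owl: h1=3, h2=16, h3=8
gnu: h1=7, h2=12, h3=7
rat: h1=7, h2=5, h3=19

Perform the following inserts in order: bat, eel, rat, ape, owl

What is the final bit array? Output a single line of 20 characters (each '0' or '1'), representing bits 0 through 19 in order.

Answer: 10010101101100111101

Derivation:
Start: bits=00000000000000000000
After insert 'bat': sets bits 0 17 19 -> bits=10000000000000000101
After insert 'eel': sets bits 5 15 16 -> bits=10000100000000011101
After insert 'rat': sets bits 5 7 19 -> bits=10000101000000011101
After insert 'ape': sets bits 10 11 14 -> bits=10000101001100111101
After insert 'owl': sets bits 3 8 16 -> bits=10010101101100111101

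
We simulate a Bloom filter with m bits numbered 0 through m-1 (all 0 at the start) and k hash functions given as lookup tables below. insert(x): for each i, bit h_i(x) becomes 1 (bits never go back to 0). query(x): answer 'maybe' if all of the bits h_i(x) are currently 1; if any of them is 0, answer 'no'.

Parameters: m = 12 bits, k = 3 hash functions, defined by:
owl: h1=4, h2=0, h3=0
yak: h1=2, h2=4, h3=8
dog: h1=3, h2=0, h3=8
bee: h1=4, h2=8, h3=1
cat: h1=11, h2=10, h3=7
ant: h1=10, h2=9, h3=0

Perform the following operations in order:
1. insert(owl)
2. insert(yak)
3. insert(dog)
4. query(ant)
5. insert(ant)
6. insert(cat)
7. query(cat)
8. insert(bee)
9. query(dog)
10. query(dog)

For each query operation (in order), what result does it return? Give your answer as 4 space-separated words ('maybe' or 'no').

Answer: no maybe maybe maybe

Derivation:
Start: bits=000000000000
Op 1: insert owl -> sets bits 0 4 -> bits=100010000000
Op 2: insert yak -> sets bits 2 4 8 -> bits=101010001000
Op 3: insert dog -> sets bits 0 3 8 -> bits=101110001000
Op 4: query ant -> checks bit0=1, bit9=0, bit10=0 (has a 0) -> no
Op 5: insert ant -> sets bits 0 9 10 -> bits=101110001110
Op 6: insert cat -> sets bits 7 10 11 -> bits=101110011111
Op 7: query cat -> checks bit7=1, bit10=1, bit11=1 (all 1) -> maybe
Op 8: insert bee -> sets bits 1 4 8 -> bits=111110011111
Op 9: query dog -> checks bit0=1, bit3=1, bit8=1 (all 1) -> maybe
Op 10: query dog -> checks bit0=1, bit3=1, bit8=1 (all 1) -> maybe
Query results in order: no maybe maybe maybe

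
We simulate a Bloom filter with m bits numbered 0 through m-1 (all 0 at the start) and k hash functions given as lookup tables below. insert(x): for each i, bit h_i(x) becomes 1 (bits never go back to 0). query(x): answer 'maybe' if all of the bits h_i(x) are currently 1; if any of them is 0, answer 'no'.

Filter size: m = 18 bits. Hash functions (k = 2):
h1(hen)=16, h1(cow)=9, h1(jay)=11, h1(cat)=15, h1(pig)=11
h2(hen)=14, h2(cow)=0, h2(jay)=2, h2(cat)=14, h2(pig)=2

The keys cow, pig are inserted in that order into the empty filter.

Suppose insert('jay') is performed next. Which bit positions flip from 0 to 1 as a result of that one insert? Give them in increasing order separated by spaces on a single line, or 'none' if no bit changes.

Start: bits=000000000000000000
After insert 'cow': sets bits 0 9 -> bits=100000000100000000
After insert 'pig': sets bits 2 11 -> bits=101000000101000000
insert 'jay' would touch bits 2 11; currently bit2=1, bit11=1
Bits that are 0 among those (would change 0->1): none

Answer: none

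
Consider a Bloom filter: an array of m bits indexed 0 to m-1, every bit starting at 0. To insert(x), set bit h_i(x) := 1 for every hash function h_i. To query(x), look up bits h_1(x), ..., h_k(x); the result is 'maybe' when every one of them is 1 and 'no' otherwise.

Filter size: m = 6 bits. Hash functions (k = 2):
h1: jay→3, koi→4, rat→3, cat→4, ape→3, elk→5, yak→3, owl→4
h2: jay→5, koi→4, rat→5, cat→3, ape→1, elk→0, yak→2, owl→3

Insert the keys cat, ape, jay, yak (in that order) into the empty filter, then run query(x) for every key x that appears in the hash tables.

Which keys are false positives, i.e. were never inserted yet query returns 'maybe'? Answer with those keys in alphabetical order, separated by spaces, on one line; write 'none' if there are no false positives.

Start: bits=000000
After insert 'cat': sets bits 3 4 -> bits=000110
After insert 'ape': sets bits 1 3 -> bits=010110
After insert 'jay': sets bits 3 5 -> bits=010111
After insert 'yak': sets bits 2 3 -> bits=011111
Not inserted: elk koi owl rat — query each against bits=011111:
query elk: checks bit0=0, bit5=1 (has a 0) -> no => not a false positive
query koi: checks bit4=1 (all 1) -> maybe => FALSE POSITIVE
query owl: checks bit3=1, bit4=1 (all 1) -> maybe => FALSE POSITIVE
query rat: checks bit3=1, bit5=1 (all 1) -> maybe => FALSE POSITIVE
False positives (alphabetical): koi owl rat

Answer: koi owl rat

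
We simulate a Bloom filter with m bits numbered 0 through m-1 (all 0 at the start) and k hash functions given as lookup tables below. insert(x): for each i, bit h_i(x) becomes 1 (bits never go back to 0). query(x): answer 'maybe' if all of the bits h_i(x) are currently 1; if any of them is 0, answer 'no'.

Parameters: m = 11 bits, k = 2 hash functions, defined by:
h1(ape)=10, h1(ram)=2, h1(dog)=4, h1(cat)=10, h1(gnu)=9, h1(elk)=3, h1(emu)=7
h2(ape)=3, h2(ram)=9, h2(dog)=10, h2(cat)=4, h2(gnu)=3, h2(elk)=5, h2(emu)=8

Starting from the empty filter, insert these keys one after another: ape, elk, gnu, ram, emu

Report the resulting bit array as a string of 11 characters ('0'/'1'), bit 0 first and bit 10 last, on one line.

Start: bits=00000000000
After insert 'ape': sets bits 3 10 -> bits=00010000001
After insert 'elk': sets bits 3 5 -> bits=00010100001
After insert 'gnu': sets bits 3 9 -> bits=00010100011
After insert 'ram': sets bits 2 9 -> bits=00110100011
After insert 'emu': sets bits 7 8 -> bits=00110101111

Answer: 00110101111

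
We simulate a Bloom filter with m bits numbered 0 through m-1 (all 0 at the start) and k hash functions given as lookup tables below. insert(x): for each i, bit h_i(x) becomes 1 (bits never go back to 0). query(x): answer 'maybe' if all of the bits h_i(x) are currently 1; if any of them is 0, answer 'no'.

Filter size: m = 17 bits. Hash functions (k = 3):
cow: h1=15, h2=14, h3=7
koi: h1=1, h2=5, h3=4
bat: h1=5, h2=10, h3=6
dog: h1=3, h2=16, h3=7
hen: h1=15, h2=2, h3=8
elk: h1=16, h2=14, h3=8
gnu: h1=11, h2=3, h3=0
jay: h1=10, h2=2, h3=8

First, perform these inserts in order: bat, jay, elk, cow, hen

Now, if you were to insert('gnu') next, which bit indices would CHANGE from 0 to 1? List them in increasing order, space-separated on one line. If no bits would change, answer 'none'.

Answer: 0 3 11

Derivation:
Start: bits=00000000000000000
After insert 'bat': sets bits 5 6 10 -> bits=00000110001000000
After insert 'jay': sets bits 2 8 10 -> bits=00100110101000000
After insert 'elk': sets bits 8 14 16 -> bits=00100110101000101
After insert 'cow': sets bits 7 14 15 -> bits=00100111101000111
After insert 'hen': sets bits 2 8 15 -> bits=00100111101000111
insert 'gnu' would touch bits 0 3 11; currently bit0=0, bit3=0, bit11=0
Bits that are 0 among those (would change 0->1): 0 3 11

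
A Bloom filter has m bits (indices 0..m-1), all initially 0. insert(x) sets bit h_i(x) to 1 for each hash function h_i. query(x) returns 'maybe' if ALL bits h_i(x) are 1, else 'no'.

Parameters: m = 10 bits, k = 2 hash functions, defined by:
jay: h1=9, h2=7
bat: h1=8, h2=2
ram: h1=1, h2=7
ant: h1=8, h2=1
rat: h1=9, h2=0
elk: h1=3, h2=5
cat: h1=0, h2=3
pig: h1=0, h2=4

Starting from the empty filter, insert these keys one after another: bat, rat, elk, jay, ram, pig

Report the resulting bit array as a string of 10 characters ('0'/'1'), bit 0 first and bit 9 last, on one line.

Answer: 1111110111

Derivation:
Start: bits=0000000000
After insert 'bat': sets bits 2 8 -> bits=0010000010
After insert 'rat': sets bits 0 9 -> bits=1010000011
After insert 'elk': sets bits 3 5 -> bits=1011010011
After insert 'jay': sets bits 7 9 -> bits=1011010111
After insert 'ram': sets bits 1 7 -> bits=1111010111
After insert 'pig': sets bits 0 4 -> bits=1111110111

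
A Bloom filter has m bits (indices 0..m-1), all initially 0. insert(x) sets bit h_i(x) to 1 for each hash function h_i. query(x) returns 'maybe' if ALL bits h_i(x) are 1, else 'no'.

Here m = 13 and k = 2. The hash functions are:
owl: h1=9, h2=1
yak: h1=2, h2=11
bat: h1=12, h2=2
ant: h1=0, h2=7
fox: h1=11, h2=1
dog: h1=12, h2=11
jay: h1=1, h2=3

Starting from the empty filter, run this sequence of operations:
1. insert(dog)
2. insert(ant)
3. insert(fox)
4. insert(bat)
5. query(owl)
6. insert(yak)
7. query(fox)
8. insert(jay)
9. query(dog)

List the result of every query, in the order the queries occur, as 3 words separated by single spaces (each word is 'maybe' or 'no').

Start: bits=0000000000000
Op 1: insert dog -> sets bits 11 12 -> bits=0000000000011
Op 2: insert ant -> sets bits 0 7 -> bits=1000000100011
Op 3: insert fox -> sets bits 1 11 -> bits=1100000100011
Op 4: insert bat -> sets bits 2 12 -> bits=1110000100011
Op 5: query owl -> checks bit1=1, bit9=0 (has a 0) -> no
Op 6: insert yak -> sets bits 2 11 -> bits=1110000100011
Op 7: query fox -> checks bit1=1, bit11=1 (all 1) -> maybe
Op 8: insert jay -> sets bits 1 3 -> bits=1111000100011
Op 9: query dog -> checks bit11=1, bit12=1 (all 1) -> maybe
Query results in order: no maybe maybe

Answer: no maybe maybe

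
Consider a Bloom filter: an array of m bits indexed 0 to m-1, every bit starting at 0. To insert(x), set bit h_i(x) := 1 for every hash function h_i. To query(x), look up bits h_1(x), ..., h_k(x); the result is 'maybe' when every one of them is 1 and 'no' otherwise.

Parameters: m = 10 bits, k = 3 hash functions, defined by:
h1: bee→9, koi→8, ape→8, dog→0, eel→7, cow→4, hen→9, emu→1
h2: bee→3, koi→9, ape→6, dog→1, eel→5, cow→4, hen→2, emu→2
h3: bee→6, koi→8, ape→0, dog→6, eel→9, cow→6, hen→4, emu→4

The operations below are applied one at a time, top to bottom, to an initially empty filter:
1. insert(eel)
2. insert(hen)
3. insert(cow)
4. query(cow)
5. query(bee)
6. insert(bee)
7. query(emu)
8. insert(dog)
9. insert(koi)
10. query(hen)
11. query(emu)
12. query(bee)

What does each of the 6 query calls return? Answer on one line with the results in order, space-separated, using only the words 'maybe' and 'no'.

Start: bits=0000000000
Op 1: insert eel -> sets bits 5 7 9 -> bits=0000010101
Op 2: insert hen -> sets bits 2 4 9 -> bits=0010110101
Op 3: insert cow -> sets bits 4 6 -> bits=0010111101
Op 4: query cow -> checks bit4=1, bit6=1 (all 1) -> maybe
Op 5: query bee -> checks bit3=0, bit6=1, bit9=1 (has a 0) -> no
Op 6: insert bee -> sets bits 3 6 9 -> bits=0011111101
Op 7: query emu -> checks bit1=0, bit2=1, bit4=1 (has a 0) -> no
Op 8: insert dog -> sets bits 0 1 6 -> bits=1111111101
Op 9: insert koi -> sets bits 8 9 -> bits=1111111111
Op 10: query hen -> checks bit2=1, bit4=1, bit9=1 (all 1) -> maybe
Op 11: query emu -> checks bit1=1, bit2=1, bit4=1 (all 1) -> maybe
Op 12: query bee -> checks bit3=1, bit6=1, bit9=1 (all 1) -> maybe
Query results in order: maybe no no maybe maybe maybe

Answer: maybe no no maybe maybe maybe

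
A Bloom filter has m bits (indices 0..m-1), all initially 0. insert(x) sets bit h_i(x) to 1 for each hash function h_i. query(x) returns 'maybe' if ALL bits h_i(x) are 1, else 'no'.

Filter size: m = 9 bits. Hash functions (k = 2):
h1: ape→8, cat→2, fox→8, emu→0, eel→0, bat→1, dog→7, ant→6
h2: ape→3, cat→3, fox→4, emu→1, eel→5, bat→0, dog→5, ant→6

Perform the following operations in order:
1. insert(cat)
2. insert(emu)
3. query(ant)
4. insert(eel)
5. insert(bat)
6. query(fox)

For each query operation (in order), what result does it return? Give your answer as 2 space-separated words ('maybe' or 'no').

Start: bits=000000000
Op 1: insert cat -> sets bits 2 3 -> bits=001100000
Op 2: insert emu -> sets bits 0 1 -> bits=111100000
Op 3: query ant -> checks bit6=0 (has a 0) -> no
Op 4: insert eel -> sets bits 0 5 -> bits=111101000
Op 5: insert bat -> sets bits 0 1 -> bits=111101000
Op 6: query fox -> checks bit4=0, bit8=0 (has a 0) -> no
Query results in order: no no

Answer: no no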